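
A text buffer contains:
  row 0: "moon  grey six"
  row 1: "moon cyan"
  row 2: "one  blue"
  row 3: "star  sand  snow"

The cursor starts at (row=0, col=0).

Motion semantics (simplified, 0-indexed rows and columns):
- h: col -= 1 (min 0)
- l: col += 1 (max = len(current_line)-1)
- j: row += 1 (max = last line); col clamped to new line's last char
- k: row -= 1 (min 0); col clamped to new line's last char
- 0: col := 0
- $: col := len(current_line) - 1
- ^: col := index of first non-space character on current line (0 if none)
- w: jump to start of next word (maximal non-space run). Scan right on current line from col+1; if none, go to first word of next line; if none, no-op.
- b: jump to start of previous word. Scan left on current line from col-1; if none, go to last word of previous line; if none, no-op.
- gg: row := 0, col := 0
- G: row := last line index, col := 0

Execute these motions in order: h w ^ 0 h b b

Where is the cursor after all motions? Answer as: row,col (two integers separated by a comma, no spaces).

After 1 (h): row=0 col=0 char='m'
After 2 (w): row=0 col=6 char='g'
After 3 (^): row=0 col=0 char='m'
After 4 (0): row=0 col=0 char='m'
After 5 (h): row=0 col=0 char='m'
After 6 (b): row=0 col=0 char='m'
After 7 (b): row=0 col=0 char='m'

Answer: 0,0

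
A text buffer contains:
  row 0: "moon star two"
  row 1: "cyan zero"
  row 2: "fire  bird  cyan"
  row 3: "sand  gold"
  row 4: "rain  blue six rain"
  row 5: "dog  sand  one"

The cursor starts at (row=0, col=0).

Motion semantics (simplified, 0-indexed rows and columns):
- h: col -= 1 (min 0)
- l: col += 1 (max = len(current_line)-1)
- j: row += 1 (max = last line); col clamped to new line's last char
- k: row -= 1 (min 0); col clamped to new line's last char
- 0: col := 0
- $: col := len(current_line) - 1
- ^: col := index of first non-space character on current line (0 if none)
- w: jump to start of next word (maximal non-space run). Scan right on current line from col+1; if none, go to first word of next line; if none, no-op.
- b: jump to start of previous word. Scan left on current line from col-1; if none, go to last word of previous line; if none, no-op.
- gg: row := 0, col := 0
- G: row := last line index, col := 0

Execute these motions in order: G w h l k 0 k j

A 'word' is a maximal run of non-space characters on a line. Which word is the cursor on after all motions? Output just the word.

Answer: rain

Derivation:
After 1 (G): row=5 col=0 char='d'
After 2 (w): row=5 col=5 char='s'
After 3 (h): row=5 col=4 char='_'
After 4 (l): row=5 col=5 char='s'
After 5 (k): row=4 col=5 char='_'
After 6 (0): row=4 col=0 char='r'
After 7 (k): row=3 col=0 char='s'
After 8 (j): row=4 col=0 char='r'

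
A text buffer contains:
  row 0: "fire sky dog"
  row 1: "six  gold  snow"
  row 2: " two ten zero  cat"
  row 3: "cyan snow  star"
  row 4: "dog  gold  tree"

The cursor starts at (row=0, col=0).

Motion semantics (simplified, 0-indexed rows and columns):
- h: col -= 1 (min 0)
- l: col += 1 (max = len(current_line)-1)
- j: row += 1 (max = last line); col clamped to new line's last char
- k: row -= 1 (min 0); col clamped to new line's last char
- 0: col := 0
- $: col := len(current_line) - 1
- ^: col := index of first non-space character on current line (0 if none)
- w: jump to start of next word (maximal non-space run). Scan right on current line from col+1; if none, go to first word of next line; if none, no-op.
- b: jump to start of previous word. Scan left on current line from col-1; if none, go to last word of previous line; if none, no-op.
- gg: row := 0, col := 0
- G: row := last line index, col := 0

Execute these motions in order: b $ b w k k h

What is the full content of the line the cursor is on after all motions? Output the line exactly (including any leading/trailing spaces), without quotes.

Answer: fire sky dog

Derivation:
After 1 (b): row=0 col=0 char='f'
After 2 ($): row=0 col=11 char='g'
After 3 (b): row=0 col=9 char='d'
After 4 (w): row=1 col=0 char='s'
After 5 (k): row=0 col=0 char='f'
After 6 (k): row=0 col=0 char='f'
After 7 (h): row=0 col=0 char='f'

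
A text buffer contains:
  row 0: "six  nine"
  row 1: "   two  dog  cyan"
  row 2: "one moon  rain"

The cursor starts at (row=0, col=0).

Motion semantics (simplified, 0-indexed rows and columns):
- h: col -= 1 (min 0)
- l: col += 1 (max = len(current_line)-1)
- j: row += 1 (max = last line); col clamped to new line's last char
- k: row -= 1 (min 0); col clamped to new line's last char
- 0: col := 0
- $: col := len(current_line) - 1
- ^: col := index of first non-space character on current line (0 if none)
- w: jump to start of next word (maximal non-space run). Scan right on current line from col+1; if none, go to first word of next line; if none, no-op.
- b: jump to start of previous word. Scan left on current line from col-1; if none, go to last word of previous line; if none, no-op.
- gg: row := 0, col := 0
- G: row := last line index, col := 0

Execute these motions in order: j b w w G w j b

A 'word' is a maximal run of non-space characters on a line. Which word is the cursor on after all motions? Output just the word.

Answer: one

Derivation:
After 1 (j): row=1 col=0 char='_'
After 2 (b): row=0 col=5 char='n'
After 3 (w): row=1 col=3 char='t'
After 4 (w): row=1 col=8 char='d'
After 5 (G): row=2 col=0 char='o'
After 6 (w): row=2 col=4 char='m'
After 7 (j): row=2 col=4 char='m'
After 8 (b): row=2 col=0 char='o'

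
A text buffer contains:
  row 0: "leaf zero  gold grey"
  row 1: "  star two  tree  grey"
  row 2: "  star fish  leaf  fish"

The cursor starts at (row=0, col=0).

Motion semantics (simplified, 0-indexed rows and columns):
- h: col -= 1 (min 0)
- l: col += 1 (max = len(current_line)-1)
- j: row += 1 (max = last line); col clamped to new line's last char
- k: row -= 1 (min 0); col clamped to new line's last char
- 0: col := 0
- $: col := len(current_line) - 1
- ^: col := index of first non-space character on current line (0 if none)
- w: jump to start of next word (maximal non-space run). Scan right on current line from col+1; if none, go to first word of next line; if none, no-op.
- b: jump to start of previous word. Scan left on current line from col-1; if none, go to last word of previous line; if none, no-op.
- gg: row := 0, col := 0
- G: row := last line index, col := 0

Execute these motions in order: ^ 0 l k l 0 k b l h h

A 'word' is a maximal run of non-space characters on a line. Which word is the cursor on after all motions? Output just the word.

Answer: leaf

Derivation:
After 1 (^): row=0 col=0 char='l'
After 2 (0): row=0 col=0 char='l'
After 3 (l): row=0 col=1 char='e'
After 4 (k): row=0 col=1 char='e'
After 5 (l): row=0 col=2 char='a'
After 6 (0): row=0 col=0 char='l'
After 7 (k): row=0 col=0 char='l'
After 8 (b): row=0 col=0 char='l'
After 9 (l): row=0 col=1 char='e'
After 10 (h): row=0 col=0 char='l'
After 11 (h): row=0 col=0 char='l'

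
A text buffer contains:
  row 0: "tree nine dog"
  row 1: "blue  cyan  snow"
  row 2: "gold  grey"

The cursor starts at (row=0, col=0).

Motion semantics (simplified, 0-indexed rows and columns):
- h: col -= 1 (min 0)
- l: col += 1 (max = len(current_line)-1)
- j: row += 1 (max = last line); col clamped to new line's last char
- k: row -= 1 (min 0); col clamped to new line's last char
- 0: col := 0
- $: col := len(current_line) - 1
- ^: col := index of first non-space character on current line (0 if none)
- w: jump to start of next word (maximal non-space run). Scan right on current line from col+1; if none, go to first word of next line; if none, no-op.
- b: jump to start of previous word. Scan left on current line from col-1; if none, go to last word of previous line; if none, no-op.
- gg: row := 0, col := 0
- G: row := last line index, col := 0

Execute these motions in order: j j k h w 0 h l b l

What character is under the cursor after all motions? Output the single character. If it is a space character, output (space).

Answer: l

Derivation:
After 1 (j): row=1 col=0 char='b'
After 2 (j): row=2 col=0 char='g'
After 3 (k): row=1 col=0 char='b'
After 4 (h): row=1 col=0 char='b'
After 5 (w): row=1 col=6 char='c'
After 6 (0): row=1 col=0 char='b'
After 7 (h): row=1 col=0 char='b'
After 8 (l): row=1 col=1 char='l'
After 9 (b): row=1 col=0 char='b'
After 10 (l): row=1 col=1 char='l'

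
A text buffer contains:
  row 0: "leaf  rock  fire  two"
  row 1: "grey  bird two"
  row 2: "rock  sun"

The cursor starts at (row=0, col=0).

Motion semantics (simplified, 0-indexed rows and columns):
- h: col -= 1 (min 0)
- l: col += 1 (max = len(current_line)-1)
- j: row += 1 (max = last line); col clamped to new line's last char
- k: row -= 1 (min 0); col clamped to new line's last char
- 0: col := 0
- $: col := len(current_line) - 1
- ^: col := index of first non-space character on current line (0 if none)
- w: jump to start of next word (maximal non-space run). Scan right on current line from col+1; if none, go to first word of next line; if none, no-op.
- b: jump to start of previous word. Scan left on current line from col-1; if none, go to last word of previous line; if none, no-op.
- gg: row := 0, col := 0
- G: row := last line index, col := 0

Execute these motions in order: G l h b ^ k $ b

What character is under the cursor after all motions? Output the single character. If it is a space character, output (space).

After 1 (G): row=2 col=0 char='r'
After 2 (l): row=2 col=1 char='o'
After 3 (h): row=2 col=0 char='r'
After 4 (b): row=1 col=11 char='t'
After 5 (^): row=1 col=0 char='g'
After 6 (k): row=0 col=0 char='l'
After 7 ($): row=0 col=20 char='o'
After 8 (b): row=0 col=18 char='t'

Answer: t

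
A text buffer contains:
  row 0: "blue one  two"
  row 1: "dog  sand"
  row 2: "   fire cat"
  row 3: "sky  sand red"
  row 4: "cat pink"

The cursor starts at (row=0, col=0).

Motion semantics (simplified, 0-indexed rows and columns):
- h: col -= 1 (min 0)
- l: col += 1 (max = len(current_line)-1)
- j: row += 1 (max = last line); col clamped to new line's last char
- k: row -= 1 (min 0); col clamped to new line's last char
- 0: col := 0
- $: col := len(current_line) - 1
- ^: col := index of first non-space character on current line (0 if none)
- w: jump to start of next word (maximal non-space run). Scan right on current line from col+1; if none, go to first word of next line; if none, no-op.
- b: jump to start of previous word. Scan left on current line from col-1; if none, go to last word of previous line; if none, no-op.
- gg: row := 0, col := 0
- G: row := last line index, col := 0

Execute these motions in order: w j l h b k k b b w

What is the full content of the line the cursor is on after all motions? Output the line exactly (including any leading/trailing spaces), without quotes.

Answer: blue one  two

Derivation:
After 1 (w): row=0 col=5 char='o'
After 2 (j): row=1 col=5 char='s'
After 3 (l): row=1 col=6 char='a'
After 4 (h): row=1 col=5 char='s'
After 5 (b): row=1 col=0 char='d'
After 6 (k): row=0 col=0 char='b'
After 7 (k): row=0 col=0 char='b'
After 8 (b): row=0 col=0 char='b'
After 9 (b): row=0 col=0 char='b'
After 10 (w): row=0 col=5 char='o'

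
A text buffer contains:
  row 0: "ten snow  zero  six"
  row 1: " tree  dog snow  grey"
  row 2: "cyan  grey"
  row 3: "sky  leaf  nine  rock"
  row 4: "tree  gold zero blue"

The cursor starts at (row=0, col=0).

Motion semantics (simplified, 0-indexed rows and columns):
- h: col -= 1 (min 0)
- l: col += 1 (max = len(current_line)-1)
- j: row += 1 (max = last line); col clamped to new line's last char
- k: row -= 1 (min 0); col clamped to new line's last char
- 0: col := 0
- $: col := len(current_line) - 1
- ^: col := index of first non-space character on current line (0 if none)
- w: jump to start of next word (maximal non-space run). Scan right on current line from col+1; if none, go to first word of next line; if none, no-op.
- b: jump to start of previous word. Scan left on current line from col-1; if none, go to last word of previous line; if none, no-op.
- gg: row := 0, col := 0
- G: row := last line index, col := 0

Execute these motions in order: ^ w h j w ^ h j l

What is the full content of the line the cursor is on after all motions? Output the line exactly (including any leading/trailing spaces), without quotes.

Answer: cyan  grey

Derivation:
After 1 (^): row=0 col=0 char='t'
After 2 (w): row=0 col=4 char='s'
After 3 (h): row=0 col=3 char='_'
After 4 (j): row=1 col=3 char='e'
After 5 (w): row=1 col=7 char='d'
After 6 (^): row=1 col=1 char='t'
After 7 (h): row=1 col=0 char='_'
After 8 (j): row=2 col=0 char='c'
After 9 (l): row=2 col=1 char='y'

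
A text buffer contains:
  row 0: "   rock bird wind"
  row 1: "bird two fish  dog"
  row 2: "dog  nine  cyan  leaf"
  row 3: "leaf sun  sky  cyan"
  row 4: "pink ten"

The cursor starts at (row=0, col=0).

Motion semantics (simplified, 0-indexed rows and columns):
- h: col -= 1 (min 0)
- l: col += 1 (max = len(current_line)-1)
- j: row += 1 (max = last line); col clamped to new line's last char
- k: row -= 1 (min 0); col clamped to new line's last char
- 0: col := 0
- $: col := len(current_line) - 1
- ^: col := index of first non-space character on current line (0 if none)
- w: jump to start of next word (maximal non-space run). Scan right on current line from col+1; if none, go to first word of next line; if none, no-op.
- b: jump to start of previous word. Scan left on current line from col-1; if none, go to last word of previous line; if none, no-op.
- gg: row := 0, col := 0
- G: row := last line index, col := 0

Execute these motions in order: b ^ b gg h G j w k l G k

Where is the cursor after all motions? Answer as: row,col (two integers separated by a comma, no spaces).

Answer: 3,0

Derivation:
After 1 (b): row=0 col=0 char='_'
After 2 (^): row=0 col=3 char='r'
After 3 (b): row=0 col=3 char='r'
After 4 (gg): row=0 col=0 char='_'
After 5 (h): row=0 col=0 char='_'
After 6 (G): row=4 col=0 char='p'
After 7 (j): row=4 col=0 char='p'
After 8 (w): row=4 col=5 char='t'
After 9 (k): row=3 col=5 char='s'
After 10 (l): row=3 col=6 char='u'
After 11 (G): row=4 col=0 char='p'
After 12 (k): row=3 col=0 char='l'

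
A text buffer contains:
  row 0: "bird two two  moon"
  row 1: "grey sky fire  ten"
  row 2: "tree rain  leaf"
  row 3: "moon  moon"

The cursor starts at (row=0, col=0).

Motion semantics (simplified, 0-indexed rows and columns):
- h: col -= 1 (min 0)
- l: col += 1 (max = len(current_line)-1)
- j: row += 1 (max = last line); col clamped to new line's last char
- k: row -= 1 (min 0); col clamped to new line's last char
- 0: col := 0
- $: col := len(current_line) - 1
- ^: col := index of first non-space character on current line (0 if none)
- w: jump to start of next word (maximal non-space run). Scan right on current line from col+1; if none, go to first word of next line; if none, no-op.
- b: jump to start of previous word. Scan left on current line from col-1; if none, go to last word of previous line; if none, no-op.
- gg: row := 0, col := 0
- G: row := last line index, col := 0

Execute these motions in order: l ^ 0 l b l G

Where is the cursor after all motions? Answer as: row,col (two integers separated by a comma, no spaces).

Answer: 3,0

Derivation:
After 1 (l): row=0 col=1 char='i'
After 2 (^): row=0 col=0 char='b'
After 3 (0): row=0 col=0 char='b'
After 4 (l): row=0 col=1 char='i'
After 5 (b): row=0 col=0 char='b'
After 6 (l): row=0 col=1 char='i'
After 7 (G): row=3 col=0 char='m'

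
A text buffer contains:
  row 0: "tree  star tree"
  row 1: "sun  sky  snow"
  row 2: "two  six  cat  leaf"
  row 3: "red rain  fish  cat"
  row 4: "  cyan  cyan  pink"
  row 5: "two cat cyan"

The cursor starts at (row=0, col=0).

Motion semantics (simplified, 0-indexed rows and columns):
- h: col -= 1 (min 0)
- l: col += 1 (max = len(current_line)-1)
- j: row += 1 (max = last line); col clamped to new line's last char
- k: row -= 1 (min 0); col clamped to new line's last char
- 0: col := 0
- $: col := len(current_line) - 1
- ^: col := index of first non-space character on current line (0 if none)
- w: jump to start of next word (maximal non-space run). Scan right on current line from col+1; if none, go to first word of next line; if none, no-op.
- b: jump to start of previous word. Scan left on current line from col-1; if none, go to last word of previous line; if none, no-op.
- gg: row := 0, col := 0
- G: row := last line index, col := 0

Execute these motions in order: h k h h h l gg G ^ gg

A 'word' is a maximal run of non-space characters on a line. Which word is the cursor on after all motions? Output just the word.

After 1 (h): row=0 col=0 char='t'
After 2 (k): row=0 col=0 char='t'
After 3 (h): row=0 col=0 char='t'
After 4 (h): row=0 col=0 char='t'
After 5 (h): row=0 col=0 char='t'
After 6 (l): row=0 col=1 char='r'
After 7 (gg): row=0 col=0 char='t'
After 8 (G): row=5 col=0 char='t'
After 9 (^): row=5 col=0 char='t'
After 10 (gg): row=0 col=0 char='t'

Answer: tree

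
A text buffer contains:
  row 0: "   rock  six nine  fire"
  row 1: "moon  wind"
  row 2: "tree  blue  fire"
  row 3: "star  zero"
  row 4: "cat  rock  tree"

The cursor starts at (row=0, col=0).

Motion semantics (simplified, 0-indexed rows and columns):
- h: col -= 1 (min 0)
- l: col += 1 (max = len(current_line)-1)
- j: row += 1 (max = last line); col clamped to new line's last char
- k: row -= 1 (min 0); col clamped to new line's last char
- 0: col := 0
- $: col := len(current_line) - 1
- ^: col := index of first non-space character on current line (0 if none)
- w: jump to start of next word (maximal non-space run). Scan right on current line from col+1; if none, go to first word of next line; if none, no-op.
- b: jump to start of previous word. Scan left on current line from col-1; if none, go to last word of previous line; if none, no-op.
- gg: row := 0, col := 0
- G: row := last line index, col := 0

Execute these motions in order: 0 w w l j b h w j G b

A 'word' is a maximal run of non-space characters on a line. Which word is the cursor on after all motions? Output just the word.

After 1 (0): row=0 col=0 char='_'
After 2 (w): row=0 col=3 char='r'
After 3 (w): row=0 col=9 char='s'
After 4 (l): row=0 col=10 char='i'
After 5 (j): row=1 col=9 char='d'
After 6 (b): row=1 col=6 char='w'
After 7 (h): row=1 col=5 char='_'
After 8 (w): row=1 col=6 char='w'
After 9 (j): row=2 col=6 char='b'
After 10 (G): row=4 col=0 char='c'
After 11 (b): row=3 col=6 char='z'

Answer: zero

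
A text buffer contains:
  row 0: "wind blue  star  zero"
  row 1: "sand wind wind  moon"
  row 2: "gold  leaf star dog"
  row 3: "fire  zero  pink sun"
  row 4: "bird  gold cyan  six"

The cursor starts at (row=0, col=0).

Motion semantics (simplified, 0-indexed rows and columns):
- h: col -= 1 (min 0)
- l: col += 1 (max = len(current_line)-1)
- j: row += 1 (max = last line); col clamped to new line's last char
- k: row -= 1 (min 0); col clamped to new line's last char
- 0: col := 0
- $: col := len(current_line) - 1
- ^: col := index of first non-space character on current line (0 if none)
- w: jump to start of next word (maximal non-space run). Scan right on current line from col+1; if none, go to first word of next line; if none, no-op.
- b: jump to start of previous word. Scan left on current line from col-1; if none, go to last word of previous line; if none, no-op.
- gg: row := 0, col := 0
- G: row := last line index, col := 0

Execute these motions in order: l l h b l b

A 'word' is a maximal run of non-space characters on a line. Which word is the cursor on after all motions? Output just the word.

After 1 (l): row=0 col=1 char='i'
After 2 (l): row=0 col=2 char='n'
After 3 (h): row=0 col=1 char='i'
After 4 (b): row=0 col=0 char='w'
After 5 (l): row=0 col=1 char='i'
After 6 (b): row=0 col=0 char='w'

Answer: wind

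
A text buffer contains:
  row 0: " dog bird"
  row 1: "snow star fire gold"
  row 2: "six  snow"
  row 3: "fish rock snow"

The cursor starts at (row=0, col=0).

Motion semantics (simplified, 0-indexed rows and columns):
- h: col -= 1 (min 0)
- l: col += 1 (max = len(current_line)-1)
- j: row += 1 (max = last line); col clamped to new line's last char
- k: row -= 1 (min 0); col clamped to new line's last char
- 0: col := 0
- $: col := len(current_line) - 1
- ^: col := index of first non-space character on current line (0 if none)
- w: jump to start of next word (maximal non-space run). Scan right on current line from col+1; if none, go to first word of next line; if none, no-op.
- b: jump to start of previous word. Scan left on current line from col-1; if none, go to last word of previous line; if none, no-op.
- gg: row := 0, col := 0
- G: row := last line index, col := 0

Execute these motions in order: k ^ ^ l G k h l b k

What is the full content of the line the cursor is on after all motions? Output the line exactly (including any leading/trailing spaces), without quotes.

Answer: snow star fire gold

Derivation:
After 1 (k): row=0 col=0 char='_'
After 2 (^): row=0 col=1 char='d'
After 3 (^): row=0 col=1 char='d'
After 4 (l): row=0 col=2 char='o'
After 5 (G): row=3 col=0 char='f'
After 6 (k): row=2 col=0 char='s'
After 7 (h): row=2 col=0 char='s'
After 8 (l): row=2 col=1 char='i'
After 9 (b): row=2 col=0 char='s'
After 10 (k): row=1 col=0 char='s'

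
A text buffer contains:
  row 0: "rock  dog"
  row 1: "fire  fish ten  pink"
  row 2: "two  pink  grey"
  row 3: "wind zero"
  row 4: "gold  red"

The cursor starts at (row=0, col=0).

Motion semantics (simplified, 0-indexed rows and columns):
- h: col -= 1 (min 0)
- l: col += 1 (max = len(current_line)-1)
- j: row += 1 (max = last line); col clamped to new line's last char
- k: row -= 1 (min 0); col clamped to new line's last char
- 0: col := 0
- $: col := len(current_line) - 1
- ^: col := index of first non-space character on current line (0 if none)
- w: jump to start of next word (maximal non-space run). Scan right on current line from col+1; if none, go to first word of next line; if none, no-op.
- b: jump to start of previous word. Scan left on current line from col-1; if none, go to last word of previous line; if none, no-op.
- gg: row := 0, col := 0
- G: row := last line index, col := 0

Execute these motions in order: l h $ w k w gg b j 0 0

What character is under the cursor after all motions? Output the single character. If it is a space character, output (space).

After 1 (l): row=0 col=1 char='o'
After 2 (h): row=0 col=0 char='r'
After 3 ($): row=0 col=8 char='g'
After 4 (w): row=1 col=0 char='f'
After 5 (k): row=0 col=0 char='r'
After 6 (w): row=0 col=6 char='d'
After 7 (gg): row=0 col=0 char='r'
After 8 (b): row=0 col=0 char='r'
After 9 (j): row=1 col=0 char='f'
After 10 (0): row=1 col=0 char='f'
After 11 (0): row=1 col=0 char='f'

Answer: f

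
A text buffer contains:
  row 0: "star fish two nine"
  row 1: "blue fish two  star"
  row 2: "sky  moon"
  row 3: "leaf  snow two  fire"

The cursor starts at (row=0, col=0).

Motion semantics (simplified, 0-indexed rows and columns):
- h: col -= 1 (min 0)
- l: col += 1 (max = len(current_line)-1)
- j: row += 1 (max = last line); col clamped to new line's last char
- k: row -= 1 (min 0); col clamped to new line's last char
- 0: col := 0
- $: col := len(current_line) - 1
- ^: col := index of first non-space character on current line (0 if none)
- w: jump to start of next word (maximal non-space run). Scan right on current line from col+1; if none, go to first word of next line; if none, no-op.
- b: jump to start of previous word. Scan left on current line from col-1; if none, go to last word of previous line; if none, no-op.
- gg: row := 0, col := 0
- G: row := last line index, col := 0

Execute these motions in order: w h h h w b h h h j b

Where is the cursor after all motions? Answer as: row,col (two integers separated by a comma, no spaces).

Answer: 0,14

Derivation:
After 1 (w): row=0 col=5 char='f'
After 2 (h): row=0 col=4 char='_'
After 3 (h): row=0 col=3 char='r'
After 4 (h): row=0 col=2 char='a'
After 5 (w): row=0 col=5 char='f'
After 6 (b): row=0 col=0 char='s'
After 7 (h): row=0 col=0 char='s'
After 8 (h): row=0 col=0 char='s'
After 9 (h): row=0 col=0 char='s'
After 10 (j): row=1 col=0 char='b'
After 11 (b): row=0 col=14 char='n'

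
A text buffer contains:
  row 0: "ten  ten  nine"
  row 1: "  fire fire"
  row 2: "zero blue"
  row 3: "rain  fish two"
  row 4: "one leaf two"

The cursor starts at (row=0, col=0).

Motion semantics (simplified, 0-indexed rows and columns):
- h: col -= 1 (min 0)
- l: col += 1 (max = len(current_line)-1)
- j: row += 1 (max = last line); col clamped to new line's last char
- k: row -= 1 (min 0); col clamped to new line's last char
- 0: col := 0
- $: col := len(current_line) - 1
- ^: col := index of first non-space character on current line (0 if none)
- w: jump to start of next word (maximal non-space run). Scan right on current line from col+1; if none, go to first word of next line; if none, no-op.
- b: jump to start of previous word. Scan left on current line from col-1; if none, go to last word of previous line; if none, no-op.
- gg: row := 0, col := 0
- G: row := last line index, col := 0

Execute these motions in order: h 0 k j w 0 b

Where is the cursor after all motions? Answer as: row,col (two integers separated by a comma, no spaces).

After 1 (h): row=0 col=0 char='t'
After 2 (0): row=0 col=0 char='t'
After 3 (k): row=0 col=0 char='t'
After 4 (j): row=1 col=0 char='_'
After 5 (w): row=1 col=2 char='f'
After 6 (0): row=1 col=0 char='_'
After 7 (b): row=0 col=10 char='n'

Answer: 0,10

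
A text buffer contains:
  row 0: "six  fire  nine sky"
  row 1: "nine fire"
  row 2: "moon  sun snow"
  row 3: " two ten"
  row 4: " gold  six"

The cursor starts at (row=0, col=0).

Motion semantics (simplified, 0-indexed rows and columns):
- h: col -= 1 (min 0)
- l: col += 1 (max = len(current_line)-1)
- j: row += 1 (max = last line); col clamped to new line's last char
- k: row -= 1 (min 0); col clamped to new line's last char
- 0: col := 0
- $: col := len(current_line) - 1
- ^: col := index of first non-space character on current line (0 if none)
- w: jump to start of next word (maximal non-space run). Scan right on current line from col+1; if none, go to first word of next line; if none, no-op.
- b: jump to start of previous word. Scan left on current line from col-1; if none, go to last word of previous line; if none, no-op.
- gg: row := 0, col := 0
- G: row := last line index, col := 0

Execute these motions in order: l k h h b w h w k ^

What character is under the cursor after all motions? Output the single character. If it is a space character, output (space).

After 1 (l): row=0 col=1 char='i'
After 2 (k): row=0 col=1 char='i'
After 3 (h): row=0 col=0 char='s'
After 4 (h): row=0 col=0 char='s'
After 5 (b): row=0 col=0 char='s'
After 6 (w): row=0 col=5 char='f'
After 7 (h): row=0 col=4 char='_'
After 8 (w): row=0 col=5 char='f'
After 9 (k): row=0 col=5 char='f'
After 10 (^): row=0 col=0 char='s'

Answer: s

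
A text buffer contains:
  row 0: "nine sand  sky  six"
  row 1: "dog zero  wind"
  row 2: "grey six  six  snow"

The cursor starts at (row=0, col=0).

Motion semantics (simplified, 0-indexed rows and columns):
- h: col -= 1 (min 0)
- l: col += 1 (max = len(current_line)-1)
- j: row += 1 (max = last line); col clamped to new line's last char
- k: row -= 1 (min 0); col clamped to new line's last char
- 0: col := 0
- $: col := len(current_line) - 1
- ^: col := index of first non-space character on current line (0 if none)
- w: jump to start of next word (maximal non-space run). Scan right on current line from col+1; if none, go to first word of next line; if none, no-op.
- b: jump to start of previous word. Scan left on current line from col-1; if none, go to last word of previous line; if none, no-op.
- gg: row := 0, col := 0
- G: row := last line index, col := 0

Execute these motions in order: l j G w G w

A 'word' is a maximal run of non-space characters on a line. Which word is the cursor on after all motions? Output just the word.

Answer: six

Derivation:
After 1 (l): row=0 col=1 char='i'
After 2 (j): row=1 col=1 char='o'
After 3 (G): row=2 col=0 char='g'
After 4 (w): row=2 col=5 char='s'
After 5 (G): row=2 col=0 char='g'
After 6 (w): row=2 col=5 char='s'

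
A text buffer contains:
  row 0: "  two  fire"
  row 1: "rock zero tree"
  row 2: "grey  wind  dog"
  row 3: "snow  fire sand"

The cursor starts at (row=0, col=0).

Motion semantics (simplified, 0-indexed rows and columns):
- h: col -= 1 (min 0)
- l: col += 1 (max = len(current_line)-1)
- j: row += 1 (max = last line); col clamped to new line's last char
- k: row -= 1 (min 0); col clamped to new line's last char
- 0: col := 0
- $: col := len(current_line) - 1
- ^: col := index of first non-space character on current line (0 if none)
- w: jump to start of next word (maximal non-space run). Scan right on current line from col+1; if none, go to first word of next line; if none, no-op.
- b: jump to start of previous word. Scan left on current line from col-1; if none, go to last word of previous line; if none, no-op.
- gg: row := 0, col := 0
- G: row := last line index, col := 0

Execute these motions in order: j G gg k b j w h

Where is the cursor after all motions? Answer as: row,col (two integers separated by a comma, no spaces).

Answer: 1,4

Derivation:
After 1 (j): row=1 col=0 char='r'
After 2 (G): row=3 col=0 char='s'
After 3 (gg): row=0 col=0 char='_'
After 4 (k): row=0 col=0 char='_'
After 5 (b): row=0 col=0 char='_'
After 6 (j): row=1 col=0 char='r'
After 7 (w): row=1 col=5 char='z'
After 8 (h): row=1 col=4 char='_'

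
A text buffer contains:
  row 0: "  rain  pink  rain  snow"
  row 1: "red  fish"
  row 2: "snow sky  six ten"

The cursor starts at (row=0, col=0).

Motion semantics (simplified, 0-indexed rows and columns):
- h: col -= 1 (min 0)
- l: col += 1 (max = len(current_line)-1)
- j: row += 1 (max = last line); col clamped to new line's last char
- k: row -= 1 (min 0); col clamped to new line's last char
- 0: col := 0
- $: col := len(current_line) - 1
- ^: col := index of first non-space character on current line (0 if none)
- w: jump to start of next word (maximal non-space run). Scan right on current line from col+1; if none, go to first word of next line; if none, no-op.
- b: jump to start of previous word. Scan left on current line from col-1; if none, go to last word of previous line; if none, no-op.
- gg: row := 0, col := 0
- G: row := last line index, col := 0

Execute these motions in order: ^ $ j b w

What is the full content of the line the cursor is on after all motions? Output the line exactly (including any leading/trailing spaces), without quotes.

Answer: snow sky  six ten

Derivation:
After 1 (^): row=0 col=2 char='r'
After 2 ($): row=0 col=23 char='w'
After 3 (j): row=1 col=8 char='h'
After 4 (b): row=1 col=5 char='f'
After 5 (w): row=2 col=0 char='s'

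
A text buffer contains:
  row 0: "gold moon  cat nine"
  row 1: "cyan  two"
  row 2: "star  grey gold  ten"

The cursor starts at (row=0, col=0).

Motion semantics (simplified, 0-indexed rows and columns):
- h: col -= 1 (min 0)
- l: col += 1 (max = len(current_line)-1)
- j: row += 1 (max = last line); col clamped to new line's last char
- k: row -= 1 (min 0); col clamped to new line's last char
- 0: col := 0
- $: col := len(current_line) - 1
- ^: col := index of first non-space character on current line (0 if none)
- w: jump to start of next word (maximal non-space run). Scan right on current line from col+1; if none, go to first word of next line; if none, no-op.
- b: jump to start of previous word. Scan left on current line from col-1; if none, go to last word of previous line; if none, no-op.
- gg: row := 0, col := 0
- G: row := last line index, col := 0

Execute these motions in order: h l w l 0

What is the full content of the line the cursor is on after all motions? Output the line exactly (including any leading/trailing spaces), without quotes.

After 1 (h): row=0 col=0 char='g'
After 2 (l): row=0 col=1 char='o'
After 3 (w): row=0 col=5 char='m'
After 4 (l): row=0 col=6 char='o'
After 5 (0): row=0 col=0 char='g'

Answer: gold moon  cat nine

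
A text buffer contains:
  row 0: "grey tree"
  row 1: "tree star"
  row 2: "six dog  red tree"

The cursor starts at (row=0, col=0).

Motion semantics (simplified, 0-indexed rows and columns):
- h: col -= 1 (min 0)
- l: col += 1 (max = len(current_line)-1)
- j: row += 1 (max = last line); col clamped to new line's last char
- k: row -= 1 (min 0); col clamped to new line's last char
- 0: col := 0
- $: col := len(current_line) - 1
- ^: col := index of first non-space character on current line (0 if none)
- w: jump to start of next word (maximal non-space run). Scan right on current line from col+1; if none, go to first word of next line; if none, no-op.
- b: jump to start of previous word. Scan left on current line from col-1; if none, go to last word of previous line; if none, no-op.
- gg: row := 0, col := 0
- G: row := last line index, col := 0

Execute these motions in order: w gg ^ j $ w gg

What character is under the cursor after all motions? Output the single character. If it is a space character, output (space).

After 1 (w): row=0 col=5 char='t'
After 2 (gg): row=0 col=0 char='g'
After 3 (^): row=0 col=0 char='g'
After 4 (j): row=1 col=0 char='t'
After 5 ($): row=1 col=8 char='r'
After 6 (w): row=2 col=0 char='s'
After 7 (gg): row=0 col=0 char='g'

Answer: g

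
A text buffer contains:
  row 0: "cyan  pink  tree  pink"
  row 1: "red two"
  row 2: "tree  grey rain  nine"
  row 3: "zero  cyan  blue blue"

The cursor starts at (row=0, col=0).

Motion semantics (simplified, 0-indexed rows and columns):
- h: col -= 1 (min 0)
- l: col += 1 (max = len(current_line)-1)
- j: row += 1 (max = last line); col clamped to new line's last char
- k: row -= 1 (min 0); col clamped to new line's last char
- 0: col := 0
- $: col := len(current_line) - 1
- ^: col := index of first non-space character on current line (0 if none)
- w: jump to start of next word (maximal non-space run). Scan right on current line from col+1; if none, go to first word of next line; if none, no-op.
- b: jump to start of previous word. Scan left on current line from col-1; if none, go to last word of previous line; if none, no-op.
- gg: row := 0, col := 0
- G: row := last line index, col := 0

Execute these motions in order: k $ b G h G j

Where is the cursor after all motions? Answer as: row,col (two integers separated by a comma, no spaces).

After 1 (k): row=0 col=0 char='c'
After 2 ($): row=0 col=21 char='k'
After 3 (b): row=0 col=18 char='p'
After 4 (G): row=3 col=0 char='z'
After 5 (h): row=3 col=0 char='z'
After 6 (G): row=3 col=0 char='z'
After 7 (j): row=3 col=0 char='z'

Answer: 3,0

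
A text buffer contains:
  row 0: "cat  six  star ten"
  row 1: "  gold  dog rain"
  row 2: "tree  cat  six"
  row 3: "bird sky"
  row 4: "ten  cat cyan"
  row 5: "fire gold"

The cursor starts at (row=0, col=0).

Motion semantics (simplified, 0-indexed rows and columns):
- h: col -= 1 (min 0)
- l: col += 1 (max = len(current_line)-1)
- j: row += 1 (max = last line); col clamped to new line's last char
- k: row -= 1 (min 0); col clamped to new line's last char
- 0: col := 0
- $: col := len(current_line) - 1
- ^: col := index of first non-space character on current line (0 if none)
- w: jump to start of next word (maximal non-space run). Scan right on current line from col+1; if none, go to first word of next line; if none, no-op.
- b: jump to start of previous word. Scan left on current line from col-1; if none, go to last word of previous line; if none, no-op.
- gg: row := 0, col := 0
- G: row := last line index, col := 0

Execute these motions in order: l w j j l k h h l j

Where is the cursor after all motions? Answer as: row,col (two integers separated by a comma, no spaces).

After 1 (l): row=0 col=1 char='a'
After 2 (w): row=0 col=5 char='s'
After 3 (j): row=1 col=5 char='d'
After 4 (j): row=2 col=5 char='_'
After 5 (l): row=2 col=6 char='c'
After 6 (k): row=1 col=6 char='_'
After 7 (h): row=1 col=5 char='d'
After 8 (h): row=1 col=4 char='l'
After 9 (l): row=1 col=5 char='d'
After 10 (j): row=2 col=5 char='_'

Answer: 2,5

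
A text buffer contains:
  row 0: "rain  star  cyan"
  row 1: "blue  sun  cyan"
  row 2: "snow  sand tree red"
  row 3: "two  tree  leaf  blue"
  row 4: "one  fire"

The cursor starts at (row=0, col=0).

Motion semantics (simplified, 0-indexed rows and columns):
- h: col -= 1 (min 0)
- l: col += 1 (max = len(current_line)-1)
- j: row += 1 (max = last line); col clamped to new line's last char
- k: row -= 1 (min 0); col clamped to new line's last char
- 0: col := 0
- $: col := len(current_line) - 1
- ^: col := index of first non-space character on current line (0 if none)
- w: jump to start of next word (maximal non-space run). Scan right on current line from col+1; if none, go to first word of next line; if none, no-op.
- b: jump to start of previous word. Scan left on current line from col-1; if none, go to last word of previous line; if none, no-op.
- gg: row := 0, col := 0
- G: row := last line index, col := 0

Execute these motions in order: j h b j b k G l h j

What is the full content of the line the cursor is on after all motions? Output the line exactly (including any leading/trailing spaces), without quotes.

Answer: one  fire

Derivation:
After 1 (j): row=1 col=0 char='b'
After 2 (h): row=1 col=0 char='b'
After 3 (b): row=0 col=12 char='c'
After 4 (j): row=1 col=12 char='y'
After 5 (b): row=1 col=11 char='c'
After 6 (k): row=0 col=11 char='_'
After 7 (G): row=4 col=0 char='o'
After 8 (l): row=4 col=1 char='n'
After 9 (h): row=4 col=0 char='o'
After 10 (j): row=4 col=0 char='o'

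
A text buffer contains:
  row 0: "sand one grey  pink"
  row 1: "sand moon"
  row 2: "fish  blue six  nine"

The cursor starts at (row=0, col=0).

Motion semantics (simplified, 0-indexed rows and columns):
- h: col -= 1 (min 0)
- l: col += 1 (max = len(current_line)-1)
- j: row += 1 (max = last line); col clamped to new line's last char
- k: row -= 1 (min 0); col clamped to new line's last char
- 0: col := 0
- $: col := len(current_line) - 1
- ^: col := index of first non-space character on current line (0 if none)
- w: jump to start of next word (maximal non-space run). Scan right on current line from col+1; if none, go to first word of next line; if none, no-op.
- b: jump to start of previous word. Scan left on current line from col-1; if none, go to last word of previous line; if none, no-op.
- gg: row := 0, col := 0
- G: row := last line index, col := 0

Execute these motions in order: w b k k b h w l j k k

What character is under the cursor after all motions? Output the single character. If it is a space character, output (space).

After 1 (w): row=0 col=5 char='o'
After 2 (b): row=0 col=0 char='s'
After 3 (k): row=0 col=0 char='s'
After 4 (k): row=0 col=0 char='s'
After 5 (b): row=0 col=0 char='s'
After 6 (h): row=0 col=0 char='s'
After 7 (w): row=0 col=5 char='o'
After 8 (l): row=0 col=6 char='n'
After 9 (j): row=1 col=6 char='o'
After 10 (k): row=0 col=6 char='n'
After 11 (k): row=0 col=6 char='n'

Answer: n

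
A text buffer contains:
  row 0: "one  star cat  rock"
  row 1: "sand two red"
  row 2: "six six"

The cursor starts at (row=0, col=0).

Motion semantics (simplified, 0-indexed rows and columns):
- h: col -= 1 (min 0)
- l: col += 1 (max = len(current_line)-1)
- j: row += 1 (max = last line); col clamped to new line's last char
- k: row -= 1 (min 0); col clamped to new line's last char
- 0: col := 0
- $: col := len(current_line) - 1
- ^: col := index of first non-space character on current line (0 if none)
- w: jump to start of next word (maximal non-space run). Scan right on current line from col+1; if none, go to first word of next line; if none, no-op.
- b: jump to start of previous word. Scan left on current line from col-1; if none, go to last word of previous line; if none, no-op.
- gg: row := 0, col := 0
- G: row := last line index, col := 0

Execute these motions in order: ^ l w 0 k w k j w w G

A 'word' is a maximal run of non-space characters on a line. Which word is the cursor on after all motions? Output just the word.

After 1 (^): row=0 col=0 char='o'
After 2 (l): row=0 col=1 char='n'
After 3 (w): row=0 col=5 char='s'
After 4 (0): row=0 col=0 char='o'
After 5 (k): row=0 col=0 char='o'
After 6 (w): row=0 col=5 char='s'
After 7 (k): row=0 col=5 char='s'
After 8 (j): row=1 col=5 char='t'
After 9 (w): row=1 col=9 char='r'
After 10 (w): row=2 col=0 char='s'
After 11 (G): row=2 col=0 char='s'

Answer: six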